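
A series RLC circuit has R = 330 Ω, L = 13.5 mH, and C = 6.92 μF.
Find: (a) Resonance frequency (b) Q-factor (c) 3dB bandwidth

Step 1 — Resonance condition Im(Z)=0 gives ω₀ = 1/√(LC).
Step 2 — ω₀ = 1/√(0.0135·6.92e-06) = 3272 rad/s.
Step 3 — f₀ = ω₀/(2π) = 520.7 Hz.
Step 4 — Series Q: Q = ω₀L/R = 3272·0.0135/330 = 0.1338.
Step 5 — 3dB bandwidth: Δω = ω₀/Q = 2.444e+04 rad/s; BW = Δω/(2π) = 3890 Hz.

(a) f₀ = 520.7 Hz  (b) Q = 0.1338  (c) BW = 3890 Hz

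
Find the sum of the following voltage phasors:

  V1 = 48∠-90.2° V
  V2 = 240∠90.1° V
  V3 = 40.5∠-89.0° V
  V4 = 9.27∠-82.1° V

Step 1 — Convert each phasor to rectangular form:
  V1 = 48·(cos(-90.2°) + j·sin(-90.2°)) = -0.1676 - j48 V
  V2 = 240·(cos(90.1°) + j·sin(90.1°)) = -0.4189 + j240 V
  V3 = 40.5·(cos(-89.0°) + j·sin(-89.0°)) = 0.7068 - j40.49 V
  V4 = 9.27·(cos(-82.1°) + j·sin(-82.1°)) = 1.274 - j9.182 V
Step 2 — Sum components: V_total = 1.395 + j142.3 V.
Step 3 — Convert to polar: |V_total| = 142.3 V, ∠V_total = 89.4°.

V_total = 142.3∠89.4° V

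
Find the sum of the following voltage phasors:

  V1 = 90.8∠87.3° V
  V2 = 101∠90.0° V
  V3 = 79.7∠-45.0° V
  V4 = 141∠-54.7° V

Step 1 — Convert each phasor to rectangular form:
  V1 = 90.8·(cos(87.3°) + j·sin(87.3°)) = 4.277 + j90.7 V
  V2 = 101·(cos(90.0°) + j·sin(90.0°)) = 0 + j101 V
  V3 = 79.7·(cos(-45.0°) + j·sin(-45.0°)) = 56.36 - j56.36 V
  V4 = 141·(cos(-54.7°) + j·sin(-54.7°)) = 81.48 - j115.1 V
Step 2 — Sum components: V_total = 142.1 + j20.27 V.
Step 3 — Convert to polar: |V_total| = 143.5 V, ∠V_total = 8.1°.

V_total = 143.5∠8.1° V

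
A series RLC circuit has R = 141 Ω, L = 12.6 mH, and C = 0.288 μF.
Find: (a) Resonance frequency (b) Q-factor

Step 1 — Resonance condition Im(Z)=0 gives ω₀ = 1/√(LC).
Step 2 — ω₀ = 1/√(0.0126·2.88e-07) = 1.66e+04 rad/s.
Step 3 — f₀ = ω₀/(2π) = 2642 Hz.
Step 4 — Series Q: Q = ω₀L/R = 1.66e+04·0.0126/141 = 1.483.

(a) f₀ = 2642 Hz  (b) Q = 1.483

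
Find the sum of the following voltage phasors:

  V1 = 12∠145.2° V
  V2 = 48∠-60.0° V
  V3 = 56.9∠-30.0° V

Step 1 — Convert each phasor to rectangular form:
  V1 = 12·(cos(145.2°) + j·sin(145.2°)) = -9.854 + j6.849 V
  V2 = 48·(cos(-60.0°) + j·sin(-60.0°)) = 24 - j41.57 V
  V3 = 56.9·(cos(-30.0°) + j·sin(-30.0°)) = 49.28 - j28.45 V
Step 2 — Sum components: V_total = 63.42 - j63.17 V.
Step 3 — Convert to polar: |V_total| = 89.52 V, ∠V_total = -44.9°.

V_total = 89.52∠-44.9° V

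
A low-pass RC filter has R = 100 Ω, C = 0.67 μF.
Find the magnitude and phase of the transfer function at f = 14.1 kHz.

Step 1 — Angular frequency: ω = 2π·1.41e+04 = 8.859e+04 rad/s.
Step 2 — Transfer function: H(jω) = 1/(1 + jωRC).
Step 3 — Denominator: 1 + jωRC = 1 + j·8.859e+04·100·6.7e-07 = 1 + j5.936.
Step 4 — H = 0.0276 - j0.1638.
Step 5 — Magnitude: |H| = 0.1661 (-15.6 dB); phase: φ = -80.4°.

|H| = 0.1661 (-15.6 dB), φ = -80.4°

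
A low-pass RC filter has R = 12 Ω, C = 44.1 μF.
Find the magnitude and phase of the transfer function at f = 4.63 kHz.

Step 1 — Angular frequency: ω = 2π·4630 = 2.909e+04 rad/s.
Step 2 — Transfer function: H(jω) = 1/(1 + jωRC).
Step 3 — Denominator: 1 + jωRC = 1 + j·2.909e+04·12·4.41e-05 = 1 + j15.4.
Step 4 — H = 0.004202 - j0.06468.
Step 5 — Magnitude: |H| = 0.06482 (-23.8 dB); phase: φ = -86.3°.

|H| = 0.06482 (-23.8 dB), φ = -86.3°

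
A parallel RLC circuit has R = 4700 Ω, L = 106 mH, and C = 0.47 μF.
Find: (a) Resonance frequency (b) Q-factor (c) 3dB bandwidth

Step 1 — Resonance: ω₀ = 1/√(LC) = 1/√(0.106·4.7e-07) = 4480 rad/s.
Step 2 — f₀ = ω₀/(2π) = 713 Hz.
Step 3 — Parallel Q: Q = R/(ω₀L) = 4700/(4480·0.106) = 9.897.
Step 4 — Bandwidth: Δω = ω₀/Q = 452.7 rad/s; BW = Δω/(2π) = 72.05 Hz.

(a) f₀ = 713 Hz  (b) Q = 9.897  (c) BW = 72.05 Hz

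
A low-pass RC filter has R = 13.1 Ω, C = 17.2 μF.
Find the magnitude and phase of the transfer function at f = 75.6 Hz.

Step 1 — Angular frequency: ω = 2π·75.6 = 475 rad/s.
Step 2 — Transfer function: H(jω) = 1/(1 + jωRC).
Step 3 — Denominator: 1 + jωRC = 1 + j·475·13.1·1.72e-05 = 1 + j0.107.
Step 4 — H = 0.9887 - j0.1058.
Step 5 — Magnitude: |H| = 0.9943 (-0.0 dB); phase: φ = -6.1°.

|H| = 0.9943 (-0.0 dB), φ = -6.1°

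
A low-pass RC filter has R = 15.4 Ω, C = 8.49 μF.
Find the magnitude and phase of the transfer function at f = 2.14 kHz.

Step 1 — Angular frequency: ω = 2π·2140 = 1.345e+04 rad/s.
Step 2 — Transfer function: H(jω) = 1/(1 + jωRC).
Step 3 — Denominator: 1 + jωRC = 1 + j·1.345e+04·15.4·8.49e-06 = 1 + j1.758.
Step 4 — H = 0.2445 - j0.4298.
Step 5 — Magnitude: |H| = 0.4944 (-6.1 dB); phase: φ = -60.4°.

|H| = 0.4944 (-6.1 dB), φ = -60.4°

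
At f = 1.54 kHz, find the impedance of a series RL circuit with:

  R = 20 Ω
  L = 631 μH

Step 1 — Angular frequency: ω = 2π·f = 2π·1540 = 9676 rad/s.
Step 2 — Component impedances:
  R: Z = R = 20 Ω
  L: Z = jωL = j·9676·0.000631 = 0 + j6.106 Ω
Step 3 — Series combination: Z_total = R + L = 20 + j6.106 Ω = 20.91∠17.0° Ω.

Z = 20 + j6.106 Ω = 20.91∠17.0° Ω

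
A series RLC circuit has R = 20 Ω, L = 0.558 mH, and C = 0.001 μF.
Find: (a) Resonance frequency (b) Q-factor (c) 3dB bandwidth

Step 1 — Resonance: ω₀ = 1/√(LC) = 1/√(0.000558·1e-09) = 1.339e+06 rad/s.
Step 2 — f₀ = ω₀/(2π) = 2.131e+05 Hz.
Step 3 — Series Q: Q = ω₀L/R = 1.339e+06·0.000558/20 = 37.35.
Step 4 — Bandwidth: Δω = ω₀/Q = 3.584e+04 rad/s; BW = Δω/(2π) = 5704 Hz.

(a) f₀ = 2.131e+05 Hz  (b) Q = 37.35  (c) BW = 5704 Hz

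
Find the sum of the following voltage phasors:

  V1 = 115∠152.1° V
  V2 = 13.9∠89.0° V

Step 1 — Convert each phasor to rectangular form:
  V1 = 115·(cos(152.1°) + j·sin(152.1°)) = -101.6 + j53.81 V
  V2 = 13.9·(cos(89.0°) + j·sin(89.0°)) = 0.2426 + j13.9 V
Step 2 — Sum components: V_total = -101.4 + j67.71 V.
Step 3 — Convert to polar: |V_total| = 121.9 V, ∠V_total = 146.3°.

V_total = 121.9∠146.3° V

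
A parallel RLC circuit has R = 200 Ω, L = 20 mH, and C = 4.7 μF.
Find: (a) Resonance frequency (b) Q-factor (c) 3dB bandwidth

Step 1 — Resonance: ω₀ = 1/√(LC) = 1/√(0.02·4.7e-06) = 3262 rad/s.
Step 2 — f₀ = ω₀/(2π) = 519.1 Hz.
Step 3 — Parallel Q: Q = R/(ω₀L) = 200/(3262·0.02) = 3.066.
Step 4 — Bandwidth: Δω = ω₀/Q = 1064 rad/s; BW = Δω/(2π) = 169.3 Hz.

(a) f₀ = 519.1 Hz  (b) Q = 3.066  (c) BW = 169.3 Hz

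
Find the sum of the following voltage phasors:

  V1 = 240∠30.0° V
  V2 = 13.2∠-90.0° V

Step 1 — Convert each phasor to rectangular form:
  V1 = 240·(cos(30.0°) + j·sin(30.0°)) = 207.8 + j120 V
  V2 = 13.2·(cos(-90.0°) + j·sin(-90.0°)) = 0 - j13.2 V
Step 2 — Sum components: V_total = 207.8 + j106.8 V.
Step 3 — Convert to polar: |V_total| = 233.7 V, ∠V_total = 27.2°.

V_total = 233.7∠27.2° V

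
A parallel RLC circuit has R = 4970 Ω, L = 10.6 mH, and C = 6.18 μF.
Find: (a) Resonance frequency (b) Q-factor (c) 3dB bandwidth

Step 1 — Resonance: ω₀ = 1/√(LC) = 1/√(0.0106·6.18e-06) = 3907 rad/s.
Step 2 — f₀ = ω₀/(2π) = 621.8 Hz.
Step 3 — Parallel Q: Q = R/(ω₀L) = 4970/(3907·0.0106) = 120.
Step 4 — Bandwidth: Δω = ω₀/Q = 32.56 rad/s; BW = Δω/(2π) = 5.182 Hz.

(a) f₀ = 621.8 Hz  (b) Q = 120  (c) BW = 5.182 Hz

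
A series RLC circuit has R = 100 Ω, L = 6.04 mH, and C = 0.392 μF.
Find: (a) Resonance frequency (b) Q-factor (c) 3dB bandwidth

Step 1 — Resonance: ω₀ = 1/√(LC) = 1/√(0.00604·3.92e-07) = 2.055e+04 rad/s.
Step 2 — f₀ = ω₀/(2π) = 3271 Hz.
Step 3 — Series Q: Q = ω₀L/R = 2.055e+04·0.00604/100 = 1.241.
Step 4 — Bandwidth: Δω = ω₀/Q = 1.656e+04 rad/s; BW = Δω/(2π) = 2635 Hz.

(a) f₀ = 3271 Hz  (b) Q = 1.241  (c) BW = 2635 Hz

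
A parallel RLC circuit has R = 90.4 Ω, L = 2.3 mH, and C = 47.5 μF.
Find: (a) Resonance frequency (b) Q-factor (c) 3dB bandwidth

Step 1 — Resonance: ω₀ = 1/√(LC) = 1/√(0.0023·4.75e-05) = 3025 rad/s.
Step 2 — f₀ = ω₀/(2π) = 481.5 Hz.
Step 3 — Parallel Q: Q = R/(ω₀L) = 90.4/(3025·0.0023) = 12.99.
Step 4 — Bandwidth: Δω = ω₀/Q = 232.9 rad/s; BW = Δω/(2π) = 37.06 Hz.

(a) f₀ = 481.5 Hz  (b) Q = 12.99  (c) BW = 37.06 Hz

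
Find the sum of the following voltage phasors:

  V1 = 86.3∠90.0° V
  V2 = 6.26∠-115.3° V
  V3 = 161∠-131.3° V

Step 1 — Convert each phasor to rectangular form:
  V1 = 86.3·(cos(90.0°) + j·sin(90.0°)) = 0 + j86.3 V
  V2 = 6.26·(cos(-115.3°) + j·sin(-115.3°)) = -2.675 - j5.66 V
  V3 = 161·(cos(-131.3°) + j·sin(-131.3°)) = -106.3 - j121 V
Step 2 — Sum components: V_total = -108.9 - j40.31 V.
Step 3 — Convert to polar: |V_total| = 116.2 V, ∠V_total = -159.7°.

V_total = 116.2∠-159.7° V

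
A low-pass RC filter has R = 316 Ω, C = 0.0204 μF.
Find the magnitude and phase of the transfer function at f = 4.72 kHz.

Step 1 — Angular frequency: ω = 2π·4720 = 2.966e+04 rad/s.
Step 2 — Transfer function: H(jω) = 1/(1 + jωRC).
Step 3 — Denominator: 1 + jωRC = 1 + j·2.966e+04·316·2.04e-08 = 1 + j0.1912.
Step 4 — H = 0.9647 - j0.1844.
Step 5 — Magnitude: |H| = 0.9822 (-0.2 dB); phase: φ = -10.8°.

|H| = 0.9822 (-0.2 dB), φ = -10.8°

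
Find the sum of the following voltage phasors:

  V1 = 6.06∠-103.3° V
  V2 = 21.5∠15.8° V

Step 1 — Convert each phasor to rectangular form:
  V1 = 6.06·(cos(-103.3°) + j·sin(-103.3°)) = -1.394 - j5.897 V
  V2 = 21.5·(cos(15.8°) + j·sin(15.8°)) = 20.69 + j5.854 V
Step 2 — Sum components: V_total = 19.29 - j0.04344 V.
Step 3 — Convert to polar: |V_total| = 19.29 V, ∠V_total = -0.1°.

V_total = 19.29∠-0.1° V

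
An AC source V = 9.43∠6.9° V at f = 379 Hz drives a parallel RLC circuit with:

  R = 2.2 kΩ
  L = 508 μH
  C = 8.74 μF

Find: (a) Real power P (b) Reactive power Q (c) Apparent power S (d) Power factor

Step 1 — Angular frequency: ω = 2π·f = 2π·379 = 2381 rad/s.
Step 2 — Component impedances:
  R: Z = R = 2200 Ω
  L: Z = jωL = j·2381·0.000508 = 0 + j1.21 Ω
  C: Z = 1/(jωC) = -j/(ω·C) = 0 - j48.05 Ω
Step 3 — Parallel combination: 1/Z_total = 1/R + 1/L + 1/C; Z_total = 0.0007 + j1.241 Ω = 1.241∠90.0° Ω.
Step 4 — Source phasor: V = 9.43∠6.9° V = 9.362 + j1.133 V.
Step 5 — Current: I = V / Z = 0.9172 - j7.543 A = 7.599∠-83.1° A.
Step 6 — Complex power: S = V·I* = 0.04042 + j71.66 VA.
Step 7 — Real power: P = Re(S) = 0.04042 W.
Step 8 — Reactive power: Q = Im(S) = 71.66 VAR.
Step 9 — Apparent power: |S| = 71.66 VA.
Step 10 — Power factor: PF = P/|S| = 0.0005641 (lagging).

(a) P = 0.04042 W  (b) Q = 71.66 VAR  (c) S = 71.66 VA  (d) PF = 0.0005641 (lagging)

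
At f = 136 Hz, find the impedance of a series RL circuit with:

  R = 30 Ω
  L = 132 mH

Step 1 — Angular frequency: ω = 2π·f = 2π·136 = 854.5 rad/s.
Step 2 — Component impedances:
  R: Z = R = 30 Ω
  L: Z = jωL = j·854.5·0.132 = 0 + j112.8 Ω
Step 3 — Series combination: Z_total = R + L = 30 + j112.8 Ω = 116.7∠75.1° Ω.

Z = 30 + j112.8 Ω = 116.7∠75.1° Ω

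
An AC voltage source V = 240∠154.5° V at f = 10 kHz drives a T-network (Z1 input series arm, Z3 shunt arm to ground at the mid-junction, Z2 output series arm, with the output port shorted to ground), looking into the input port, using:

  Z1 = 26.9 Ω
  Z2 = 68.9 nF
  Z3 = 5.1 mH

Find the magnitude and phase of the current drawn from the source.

Step 1 — Angular frequency: ω = 2π·f = 2π·1e+04 = 6.283e+04 rad/s.
Step 2 — Component impedances:
  Z1: Z = R = 26.9 Ω
  Z2: Z = 1/(jωC) = -j/(ω·C) = 0 - j231 Ω
  Z3: Z = jωL = j·6.283e+04·0.0051 = 0 + j320.4 Ω
Step 3 — With the output port shorted to ground, the output series arm Z2 runs from the junction to ground; the shunt arm Z3 also runs from the junction to ground. They appear in parallel: Z3 || Z2 = 0 - j827.5 Ω.
Step 4 — Series with input arm Z1: Z_in = Z1 + (Z3 || Z2) = 26.9 - j827.5 Ω = 828∠-88.1° Ω.
Step 5 — Source phasor: V = 240∠154.5° V = -216.6 + j103.3 V.
Step 6 — Ohm's law: I = V / Z_total = (-216.6 + j103.3) / (26.9 - j827.5) = -0.1332 - j0.2574 A.
Step 7 — Convert to polar: |I| = 0.2899 A, ∠I = -117.4°.

I = 0.2899∠-117.4° A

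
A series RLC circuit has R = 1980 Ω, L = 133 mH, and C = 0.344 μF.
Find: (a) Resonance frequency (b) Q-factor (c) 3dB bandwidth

Step 1 — Resonance: ω₀ = 1/√(LC) = 1/√(0.133·3.44e-07) = 4675 rad/s.
Step 2 — f₀ = ω₀/(2π) = 744.1 Hz.
Step 3 — Series Q: Q = ω₀L/R = 4675·0.133/1980 = 0.314.
Step 4 — Bandwidth: Δω = ω₀/Q = 1.489e+04 rad/s; BW = Δω/(2π) = 2369 Hz.

(a) f₀ = 744.1 Hz  (b) Q = 0.314  (c) BW = 2369 Hz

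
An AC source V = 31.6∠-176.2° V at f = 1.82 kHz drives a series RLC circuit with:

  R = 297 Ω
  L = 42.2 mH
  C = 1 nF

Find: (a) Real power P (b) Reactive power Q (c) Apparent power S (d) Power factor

Step 1 — Angular frequency: ω = 2π·f = 2π·1820 = 1.144e+04 rad/s.
Step 2 — Component impedances:
  R: Z = R = 297 Ω
  L: Z = jωL = j·1.144e+04·0.0422 = 0 + j482.6 Ω
  C: Z = 1/(jωC) = -j/(ω·C) = 0 - j8.745e+04 Ω
Step 3 — Series combination: Z_total = R + L + C = 297 - j8.697e+04 Ω = 8.697e+04∠-89.8° Ω.
Step 4 — Source phasor: V = 31.6∠-176.2° V = -31.53 - j2.094 V.
Step 5 — Current: I = V / Z = 2.284e-05 - j0.0003626 A = 0.0003634∠-86.4° A.
Step 6 — Complex power: S = V·I* = 3.921e-05 - j0.01148 VA.
Step 7 — Real power: P = Re(S) = 3.921e-05 W.
Step 8 — Reactive power: Q = Im(S) = -0.01148 VAR.
Step 9 — Apparent power: |S| = 0.01148 VA.
Step 10 — Power factor: PF = P/|S| = 0.003415 (leading).

(a) P = 3.921e-05 W  (b) Q = -0.01148 VAR  (c) S = 0.01148 VA  (d) PF = 0.003415 (leading)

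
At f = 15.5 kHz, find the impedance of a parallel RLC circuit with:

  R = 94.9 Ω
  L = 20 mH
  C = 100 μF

Step 1 — Angular frequency: ω = 2π·f = 2π·1.55e+04 = 9.739e+04 rad/s.
Step 2 — Component impedances:
  R: Z = R = 94.9 Ω
  L: Z = jωL = j·9.739e+04·0.02 = 0 + j1948 Ω
  C: Z = 1/(jωC) = -j/(ω·C) = 0 - j0.1027 Ω
Step 3 — Parallel combination: 1/Z_total = 1/R + 1/L + 1/C; Z_total = 0.0001111 - j0.1027 Ω = 0.1027∠-89.9° Ω.

Z = 0.0001111 - j0.1027 Ω = 0.1027∠-89.9° Ω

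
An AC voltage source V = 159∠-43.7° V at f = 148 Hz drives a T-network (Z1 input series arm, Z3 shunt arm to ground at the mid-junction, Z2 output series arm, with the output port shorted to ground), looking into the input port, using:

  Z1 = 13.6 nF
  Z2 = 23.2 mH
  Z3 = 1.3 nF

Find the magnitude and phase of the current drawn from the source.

Step 1 — Angular frequency: ω = 2π·f = 2π·148 = 929.9 rad/s.
Step 2 — Component impedances:
  Z1: Z = 1/(jωC) = -j/(ω·C) = 0 - j7.907e+04 Ω
  Z2: Z = jωL = j·929.9·0.0232 = 0 + j21.57 Ω
  Z3: Z = 1/(jωC) = -j/(ω·C) = 0 - j8.272e+05 Ω
Step 3 — With the output port shorted to ground, the output series arm Z2 runs from the junction to ground; the shunt arm Z3 also runs from the junction to ground. They appear in parallel: Z3 || Z2 = 0 + j21.57 Ω.
Step 4 — Series with input arm Z1: Z_in = Z1 + (Z3 || Z2) = 0 - j7.905e+04 Ω = 7.905e+04∠-90.0° Ω.
Step 5 — Source phasor: V = 159∠-43.7° V = 115 - j109.9 V.
Step 6 — Ohm's law: I = V / Z_total = (115 - j109.9) / (0 - j7.905e+04) = 0.00139 + j0.001454 A.
Step 7 — Convert to polar: |I| = 0.002011 A, ∠I = 46.3°.

I = 0.002011∠46.3° A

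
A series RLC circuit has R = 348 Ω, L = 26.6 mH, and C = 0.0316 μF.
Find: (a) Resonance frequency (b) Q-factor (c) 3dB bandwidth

Step 1 — Resonance: ω₀ = 1/√(LC) = 1/√(0.0266·3.16e-08) = 3.449e+04 rad/s.
Step 2 — f₀ = ω₀/(2π) = 5490 Hz.
Step 3 — Series Q: Q = ω₀L/R = 3.449e+04·0.0266/348 = 2.636.
Step 4 — Bandwidth: Δω = ω₀/Q = 1.308e+04 rad/s; BW = Δω/(2π) = 2082 Hz.

(a) f₀ = 5490 Hz  (b) Q = 2.636  (c) BW = 2082 Hz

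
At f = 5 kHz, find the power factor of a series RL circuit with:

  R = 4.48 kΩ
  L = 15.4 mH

Step 1 — Angular frequency: ω = 2π·f = 2π·5000 = 3.142e+04 rad/s.
Step 2 — Component impedances:
  R: Z = R = 4480 Ω
  L: Z = jωL = j·3.142e+04·0.0154 = 0 + j483.8 Ω
Step 3 — Series combination: Z_total = R + L = 4480 + j483.8 Ω = 4506∠6.2° Ω.
Step 4 — Power factor: PF = cos(φ) = Re(Z)/|Z| = 4480/4506 = 0.9942.
Step 5 — Type: Im(Z) = 483.8 ⇒ lagging (phase φ = 6.2°).

PF = 0.9942 (lagging, φ = 6.2°)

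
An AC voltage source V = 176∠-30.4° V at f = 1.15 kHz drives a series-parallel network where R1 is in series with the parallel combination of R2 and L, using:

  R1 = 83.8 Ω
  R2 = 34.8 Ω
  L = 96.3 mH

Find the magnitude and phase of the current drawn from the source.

Step 1 — Angular frequency: ω = 2π·f = 2π·1150 = 7226 rad/s.
Step 2 — Component impedances:
  R1: Z = R = 83.8 Ω
  R2: Z = R = 34.8 Ω
  L: Z = jωL = j·7226·0.0963 = 0 + j695.8 Ω
Step 3 — Parallel branch: R2 || L = 1/(1/R2 + 1/L) = 34.71 + j1.736 Ω.
Step 4 — Series with R1: Z_total = R1 + (R2 || L) = 118.5 + j1.736 Ω = 118.5∠0.8° Ω.
Step 5 — Source phasor: V = 176∠-30.4° V = 151.8 - j89.06 V.
Step 6 — Ohm's law: I = V / Z_total = (151.8 - j89.06) / (118.5 + j1.736) = 1.27 - j0.7701 A.
Step 7 — Convert to polar: |I| = 1.485 A, ∠I = -31.2°.

I = 1.485∠-31.2° A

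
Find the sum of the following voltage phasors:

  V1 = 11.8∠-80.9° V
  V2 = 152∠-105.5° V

Step 1 — Convert each phasor to rectangular form:
  V1 = 11.8·(cos(-80.9°) + j·sin(-80.9°)) = 1.866 - j11.65 V
  V2 = 152·(cos(-105.5°) + j·sin(-105.5°)) = -40.62 - j146.5 V
Step 2 — Sum components: V_total = -38.75 - j158.1 V.
Step 3 — Convert to polar: |V_total| = 162.8 V, ∠V_total = -103.8°.

V_total = 162.8∠-103.8° V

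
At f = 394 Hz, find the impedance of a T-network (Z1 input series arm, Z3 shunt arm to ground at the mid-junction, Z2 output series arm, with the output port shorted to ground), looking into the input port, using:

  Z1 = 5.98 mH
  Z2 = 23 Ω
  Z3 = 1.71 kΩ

Step 1 — Angular frequency: ω = 2π·f = 2π·394 = 2476 rad/s.
Step 2 — Component impedances:
  Z1: Z = jωL = j·2476·0.00598 = 0 + j14.8 Ω
  Z2: Z = R = 23 Ω
  Z3: Z = R = 1710 Ω
Step 3 — With the output port shorted to ground, the output series arm Z2 runs from the junction to ground; the shunt arm Z3 also runs from the junction to ground. They appear in parallel: Z3 || Z2 = 22.69 Ω.
Step 4 — Series with input arm Z1: Z_in = Z1 + (Z3 || Z2) = 22.69 + j14.8 Ω = 27.1∠33.1° Ω.

Z = 22.69 + j14.8 Ω = 27.1∠33.1° Ω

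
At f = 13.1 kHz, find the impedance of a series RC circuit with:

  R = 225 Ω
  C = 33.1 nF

Step 1 — Angular frequency: ω = 2π·f = 2π·1.31e+04 = 8.231e+04 rad/s.
Step 2 — Component impedances:
  R: Z = R = 225 Ω
  C: Z = 1/(jωC) = -j/(ω·C) = 0 - j367 Ω
Step 3 — Series combination: Z_total = R + C = 225 - j367 Ω = 430.5∠-58.5° Ω.

Z = 225 - j367 Ω = 430.5∠-58.5° Ω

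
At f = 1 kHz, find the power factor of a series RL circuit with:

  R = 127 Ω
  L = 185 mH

Step 1 — Angular frequency: ω = 2π·f = 2π·1000 = 6283 rad/s.
Step 2 — Component impedances:
  R: Z = R = 127 Ω
  L: Z = jωL = j·6283·0.185 = 0 + j1162 Ω
Step 3 — Series combination: Z_total = R + L = 127 + j1162 Ω = 1169∠83.8° Ω.
Step 4 — Power factor: PF = cos(φ) = Re(Z)/|Z| = 127/1169 = 0.1086.
Step 5 — Type: Im(Z) = 1162 ⇒ lagging (phase φ = 83.8°).

PF = 0.1086 (lagging, φ = 83.8°)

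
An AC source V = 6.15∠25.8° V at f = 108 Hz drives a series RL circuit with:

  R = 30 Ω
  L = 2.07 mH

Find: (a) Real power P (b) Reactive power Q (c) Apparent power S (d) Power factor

Step 1 — Angular frequency: ω = 2π·f = 2π·108 = 678.6 rad/s.
Step 2 — Component impedances:
  R: Z = R = 30 Ω
  L: Z = jωL = j·678.6·0.00207 = 0 + j1.405 Ω
Step 3 — Series combination: Z_total = R + L = 30 + j1.405 Ω = 30.03∠2.7° Ω.
Step 4 — Source phasor: V = 6.15∠25.8° V = 5.537 + j2.677 V.
Step 5 — Current: I = V / Z = 0.1883 + j0.0804 A = 0.2048∠23.1° A.
Step 6 — Complex power: S = V·I* = 1.258 + j0.0589 VA.
Step 7 — Real power: P = Re(S) = 1.258 W.
Step 8 — Reactive power: Q = Im(S) = 0.0589 VAR.
Step 9 — Apparent power: |S| = 1.259 VA.
Step 10 — Power factor: PF = P/|S| = 0.9989 (lagging).

(a) P = 1.258 W  (b) Q = 0.0589 VAR  (c) S = 1.259 VA  (d) PF = 0.9989 (lagging)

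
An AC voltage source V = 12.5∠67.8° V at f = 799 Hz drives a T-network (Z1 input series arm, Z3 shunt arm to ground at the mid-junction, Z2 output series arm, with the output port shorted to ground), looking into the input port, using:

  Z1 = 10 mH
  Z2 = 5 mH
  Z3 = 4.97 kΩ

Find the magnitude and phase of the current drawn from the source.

Step 1 — Angular frequency: ω = 2π·f = 2π·799 = 5020 rad/s.
Step 2 — Component impedances:
  Z1: Z = jωL = j·5020·0.01 = 0 + j50.2 Ω
  Z2: Z = jωL = j·5020·0.005 = 0 + j25.1 Ω
  Z3: Z = R = 4970 Ω
Step 3 — With the output port shorted to ground, the output series arm Z2 runs from the junction to ground; the shunt arm Z3 also runs from the junction to ground. They appear in parallel: Z3 || Z2 = 0.1268 + j25.1 Ω.
Step 4 — Series with input arm Z1: Z_in = Z1 + (Z3 || Z2) = 0.1268 + j75.3 Ω = 75.3∠89.9° Ω.
Step 5 — Source phasor: V = 12.5∠67.8° V = 4.723 + j11.57 V.
Step 6 — Ohm's law: I = V / Z_total = (4.723 + j11.57) / (0.1268 + j75.3) = 0.1538 - j0.06246 A.
Step 7 — Convert to polar: |I| = 0.166 A, ∠I = -22.1°.

I = 0.166∠-22.1° A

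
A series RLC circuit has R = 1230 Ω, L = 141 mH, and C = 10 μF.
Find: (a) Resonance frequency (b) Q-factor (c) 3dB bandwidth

Step 1 — Resonance: ω₀ = 1/√(LC) = 1/√(0.141·1e-05) = 842.2 rad/s.
Step 2 — f₀ = ω₀/(2π) = 134 Hz.
Step 3 — Series Q: Q = ω₀L/R = 842.2·0.141/1230 = 0.09654.
Step 4 — Bandwidth: Δω = ω₀/Q = 8723 rad/s; BW = Δω/(2π) = 1388 Hz.

(a) f₀ = 134 Hz  (b) Q = 0.09654  (c) BW = 1388 Hz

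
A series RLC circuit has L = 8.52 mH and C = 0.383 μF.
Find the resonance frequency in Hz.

Step 1 — Resonance condition Im(Z)=0 gives ω₀ = 1/√(LC).
Step 2 — ω₀ = 1/√(0.00852·3.83e-07) = 1.751e+04 rad/s.
Step 3 — f₀ = ω₀/(2π) = 2786 Hz.

f₀ = 2786 Hz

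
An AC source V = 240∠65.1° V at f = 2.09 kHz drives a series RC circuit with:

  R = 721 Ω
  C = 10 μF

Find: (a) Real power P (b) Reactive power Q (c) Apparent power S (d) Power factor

Step 1 — Angular frequency: ω = 2π·f = 2π·2090 = 1.313e+04 rad/s.
Step 2 — Component impedances:
  R: Z = R = 721 Ω
  C: Z = 1/(jωC) = -j/(ω·C) = 0 - j7.615 Ω
Step 3 — Series combination: Z_total = R + C = 721 - j7.615 Ω = 721∠-0.6° Ω.
Step 4 — Source phasor: V = 240∠65.1° V = 101 + j217.7 V.
Step 5 — Current: I = V / Z = 0.1369 + j0.3034 A = 0.3329∠65.7° A.
Step 6 — Complex power: S = V·I* = 79.88 - j0.8437 VA.
Step 7 — Real power: P = Re(S) = 79.88 W.
Step 8 — Reactive power: Q = Im(S) = -0.8437 VAR.
Step 9 — Apparent power: |S| = 79.88 VA.
Step 10 — Power factor: PF = P/|S| = 0.9999 (leading).

(a) P = 79.88 W  (b) Q = -0.8437 VAR  (c) S = 79.88 VA  (d) PF = 0.9999 (leading)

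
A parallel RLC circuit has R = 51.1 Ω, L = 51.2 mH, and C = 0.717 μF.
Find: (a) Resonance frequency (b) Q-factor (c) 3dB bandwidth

Step 1 — Resonance: ω₀ = 1/√(LC) = 1/√(0.0512·7.17e-07) = 5219 rad/s.
Step 2 — f₀ = ω₀/(2π) = 830.7 Hz.
Step 3 — Parallel Q: Q = R/(ω₀L) = 51.1/(5219·0.0512) = 0.1912.
Step 4 — Bandwidth: Δω = ω₀/Q = 2.729e+04 rad/s; BW = Δω/(2π) = 4344 Hz.

(a) f₀ = 830.7 Hz  (b) Q = 0.1912  (c) BW = 4344 Hz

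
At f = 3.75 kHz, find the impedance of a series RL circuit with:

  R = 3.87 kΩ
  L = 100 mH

Step 1 — Angular frequency: ω = 2π·f = 2π·3750 = 2.356e+04 rad/s.
Step 2 — Component impedances:
  R: Z = R = 3870 Ω
  L: Z = jωL = j·2.356e+04·0.1 = 0 + j2356 Ω
Step 3 — Series combination: Z_total = R + L = 3870 + j2356 Ω = 4531∠31.3° Ω.

Z = 3870 + j2356 Ω = 4531∠31.3° Ω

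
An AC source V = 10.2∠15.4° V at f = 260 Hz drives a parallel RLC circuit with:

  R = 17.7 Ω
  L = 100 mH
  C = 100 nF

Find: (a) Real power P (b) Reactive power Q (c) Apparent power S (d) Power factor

Step 1 — Angular frequency: ω = 2π·f = 2π·260 = 1634 rad/s.
Step 2 — Component impedances:
  R: Z = R = 17.7 Ω
  L: Z = jωL = j·1634·0.1 = 0 + j163.4 Ω
  C: Z = 1/(jωC) = -j/(ω·C) = 0 - j6121 Ω
Step 3 — Parallel combination: 1/Z_total = 1/R + 1/L + 1/C; Z_total = 17.51 + j1.846 Ω = 17.6∠6.0° Ω.
Step 4 — Source phasor: V = 10.2∠15.4° V = 9.834 + j2.709 V.
Step 5 — Current: I = V / Z = 0.5717 + j0.09444 A = 0.5795∠9.4° A.
Step 6 — Complex power: S = V·I* = 5.878 + j0.6199 VA.
Step 7 — Real power: P = Re(S) = 5.878 W.
Step 8 — Reactive power: Q = Im(S) = 0.6199 VAR.
Step 9 — Apparent power: |S| = 5.911 VA.
Step 10 — Power factor: PF = P/|S| = 0.9945 (lagging).

(a) P = 5.878 W  (b) Q = 0.6199 VAR  (c) S = 5.911 VA  (d) PF = 0.9945 (lagging)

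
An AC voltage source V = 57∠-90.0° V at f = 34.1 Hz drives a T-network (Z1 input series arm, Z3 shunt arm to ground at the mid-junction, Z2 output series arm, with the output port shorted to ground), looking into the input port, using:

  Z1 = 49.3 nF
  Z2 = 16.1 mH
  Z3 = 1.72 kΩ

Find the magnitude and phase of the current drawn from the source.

Step 1 — Angular frequency: ω = 2π·f = 2π·34.1 = 214.3 rad/s.
Step 2 — Component impedances:
  Z1: Z = 1/(jωC) = -j/(ω·C) = 0 - j9.467e+04 Ω
  Z2: Z = jωL = j·214.3·0.0161 = 0 + j3.45 Ω
  Z3: Z = R = 1720 Ω
Step 3 — With the output port shorted to ground, the output series arm Z2 runs from the junction to ground; the shunt arm Z3 also runs from the junction to ground. They appear in parallel: Z3 || Z2 = 0.006918 + j3.45 Ω.
Step 4 — Series with input arm Z1: Z_in = Z1 + (Z3 || Z2) = 0.006918 - j9.467e+04 Ω = 9.467e+04∠-90.0° Ω.
Step 5 — Source phasor: V = 57∠-90.0° V = 0 - j57 V.
Step 6 — Ohm's law: I = V / Z_total = (0 - j57) / (0.006918 - j9.467e+04) = 0.0006021 - j4.4e-11 A.
Step 7 — Convert to polar: |I| = 0.0006021 A, ∠I = -0.0°.

I = 0.0006021∠-0.0° A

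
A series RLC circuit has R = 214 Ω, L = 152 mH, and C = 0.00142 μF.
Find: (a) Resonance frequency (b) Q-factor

Step 1 — Resonance condition Im(Z)=0 gives ω₀ = 1/√(LC).
Step 2 — ω₀ = 1/√(0.152·1.42e-09) = 6.807e+04 rad/s.
Step 3 — f₀ = ω₀/(2π) = 1.083e+04 Hz.
Step 4 — Series Q: Q = ω₀L/R = 6.807e+04·0.152/214 = 48.35.

(a) f₀ = 1.083e+04 Hz  (b) Q = 48.35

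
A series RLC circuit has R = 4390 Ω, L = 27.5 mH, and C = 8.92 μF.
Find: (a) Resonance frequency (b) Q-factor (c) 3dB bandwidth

Step 1 — Resonance: ω₀ = 1/√(LC) = 1/√(0.0275·8.92e-06) = 2019 rad/s.
Step 2 — f₀ = ω₀/(2π) = 321.3 Hz.
Step 3 — Series Q: Q = ω₀L/R = 2019·0.0275/4390 = 0.01265.
Step 4 — Bandwidth: Δω = ω₀/Q = 1.596e+05 rad/s; BW = Δω/(2π) = 2.541e+04 Hz.

(a) f₀ = 321.3 Hz  (b) Q = 0.01265  (c) BW = 2.541e+04 Hz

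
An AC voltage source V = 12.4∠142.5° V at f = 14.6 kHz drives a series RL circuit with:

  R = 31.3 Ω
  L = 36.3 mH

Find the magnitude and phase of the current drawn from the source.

Step 1 — Angular frequency: ω = 2π·f = 2π·1.46e+04 = 9.173e+04 rad/s.
Step 2 — Component impedances:
  R: Z = R = 31.3 Ω
  L: Z = jωL = j·9.173e+04·0.0363 = 0 + j3330 Ω
Step 3 — Series combination: Z_total = R + L = 31.3 + j3330 Ω = 3330∠89.5° Ω.
Step 4 — Source phasor: V = 12.4∠142.5° V = -9.838 + j7.549 V.
Step 5 — Ohm's law: I = V / Z_total = (-9.838 + j7.549) / (31.3 + j3330) = 0.002239 + j0.002975 A.
Step 6 — Convert to polar: |I| = 0.003724 A, ∠I = 53.0°.

I = 0.003724∠53.0° A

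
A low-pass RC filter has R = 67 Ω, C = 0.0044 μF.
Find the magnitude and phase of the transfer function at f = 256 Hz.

Step 1 — Angular frequency: ω = 2π·256 = 1608 rad/s.
Step 2 — Transfer function: H(jω) = 1/(1 + jωRC).
Step 3 — Denominator: 1 + jωRC = 1 + j·1608·67·4.4e-09 = 1 + j0.0004742.
Step 4 — H = 1 - j0.0004742.
Step 5 — Magnitude: |H| = 1 (-0.0 dB); phase: φ = -0.0°.

|H| = 1 (-0.0 dB), φ = -0.0°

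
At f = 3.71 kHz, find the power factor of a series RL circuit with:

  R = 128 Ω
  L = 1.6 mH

Step 1 — Angular frequency: ω = 2π·f = 2π·3710 = 2.331e+04 rad/s.
Step 2 — Component impedances:
  R: Z = R = 128 Ω
  L: Z = jωL = j·2.331e+04·0.0016 = 0 + j37.3 Ω
Step 3 — Series combination: Z_total = R + L = 128 + j37.3 Ω = 133.3∠16.2° Ω.
Step 4 — Power factor: PF = cos(φ) = Re(Z)/|Z| = 128/133.32 = 0.9601.
Step 5 — Type: Im(Z) = 37.3 ⇒ lagging (phase φ = 16.2°).

PF = 0.9601 (lagging, φ = 16.2°)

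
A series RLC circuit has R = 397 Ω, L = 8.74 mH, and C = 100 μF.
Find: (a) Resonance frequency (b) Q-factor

Step 1 — Resonance condition Im(Z)=0 gives ω₀ = 1/√(LC).
Step 2 — ω₀ = 1/√(0.00874·0.0001) = 1070 rad/s.
Step 3 — f₀ = ω₀/(2π) = 170.2 Hz.
Step 4 — Series Q: Q = ω₀L/R = 1070·0.00874/397 = 0.02355.

(a) f₀ = 170.2 Hz  (b) Q = 0.02355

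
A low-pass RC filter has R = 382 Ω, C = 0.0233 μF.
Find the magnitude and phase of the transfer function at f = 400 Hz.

Step 1 — Angular frequency: ω = 2π·400 = 2513 rad/s.
Step 2 — Transfer function: H(jω) = 1/(1 + jωRC).
Step 3 — Denominator: 1 + jωRC = 1 + j·2513·382·2.33e-08 = 1 + j0.02237.
Step 4 — H = 0.9995 - j0.02236.
Step 5 — Magnitude: |H| = 0.9997 (-0.0 dB); phase: φ = -1.3°.

|H| = 0.9997 (-0.0 dB), φ = -1.3°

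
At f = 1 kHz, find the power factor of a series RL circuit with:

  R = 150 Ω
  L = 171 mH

Step 1 — Angular frequency: ω = 2π·f = 2π·1000 = 6283 rad/s.
Step 2 — Component impedances:
  R: Z = R = 150 Ω
  L: Z = jωL = j·6283·0.171 = 0 + j1074 Ω
Step 3 — Series combination: Z_total = R + L = 150 + j1074 Ω = 1085∠82.1° Ω.
Step 4 — Power factor: PF = cos(φ) = Re(Z)/|Z| = 150/1084.8 = 0.1383.
Step 5 — Type: Im(Z) = 1074 ⇒ lagging (phase φ = 82.1°).

PF = 0.1383 (lagging, φ = 82.1°)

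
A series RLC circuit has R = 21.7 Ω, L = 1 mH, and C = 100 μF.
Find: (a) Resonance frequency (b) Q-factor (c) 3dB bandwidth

Step 1 — Resonance: ω₀ = 1/√(LC) = 1/√(0.001·0.0001) = 3162 rad/s.
Step 2 — f₀ = ω₀/(2π) = 503.3 Hz.
Step 3 — Series Q: Q = ω₀L/R = 3162·0.001/21.7 = 0.1457.
Step 4 — Bandwidth: Δω = ω₀/Q = 2.17e+04 rad/s; BW = Δω/(2π) = 3454 Hz.

(a) f₀ = 503.3 Hz  (b) Q = 0.1457  (c) BW = 3454 Hz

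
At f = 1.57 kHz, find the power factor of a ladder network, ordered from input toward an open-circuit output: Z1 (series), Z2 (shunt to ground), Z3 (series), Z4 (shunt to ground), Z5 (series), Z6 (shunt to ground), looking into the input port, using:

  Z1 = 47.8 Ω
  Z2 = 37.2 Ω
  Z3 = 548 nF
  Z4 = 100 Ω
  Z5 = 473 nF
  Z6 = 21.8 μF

Step 1 — Angular frequency: ω = 2π·f = 2π·1570 = 9865 rad/s.
Step 2 — Component impedances:
  Z1: Z = R = 47.8 Ω
  Z2: Z = R = 37.2 Ω
  Z3: Z = 1/(jωC) = -j/(ω·C) = 0 - j185 Ω
  Z4: Z = R = 100 Ω
  Z5: Z = 1/(jωC) = -j/(ω·C) = 0 - j214.3 Ω
  Z6: Z = 1/(jωC) = -j/(ω·C) = 0 - j4.65 Ω
Step 3 — Ladder network (open output): work backward from the far end, alternating series and parallel combinations. Z_in = 82.41 - j4.816 Ω = 82.55∠-3.3° Ω.
Step 4 — Power factor: PF = cos(φ) = Re(Z)/|Z| = 82.41/82.55 = 0.9983.
Step 5 — Type: Im(Z) = -4.816 ⇒ leading (phase φ = -3.3°).

PF = 0.9983 (leading, φ = -3.3°)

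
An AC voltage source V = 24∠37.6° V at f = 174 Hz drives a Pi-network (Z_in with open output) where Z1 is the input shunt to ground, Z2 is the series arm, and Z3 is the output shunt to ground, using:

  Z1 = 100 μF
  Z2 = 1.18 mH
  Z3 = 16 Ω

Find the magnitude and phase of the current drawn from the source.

Step 1 — Angular frequency: ω = 2π·f = 2π·174 = 1093 rad/s.
Step 2 — Component impedances:
  Z1: Z = 1/(jωC) = -j/(ω·C) = 0 - j9.147 Ω
  Z2: Z = jωL = j·1093·0.00118 = 0 + j1.29 Ω
  Z3: Z = R = 16 Ω
Step 3 — With open output, the series arm Z2 and the output shunt Z3 appear in series to ground: Z2 + Z3 = 16 + j1.29 Ω.
Step 4 — Parallel with input shunt Z1: Z_in = Z1 || (Z2 + Z3) = 4.213 - j7.078 Ω = 8.237∠-59.2° Ω.
Step 5 — Source phasor: V = 24∠37.6° V = 19.01 + j14.64 V.
Step 6 — Ohm's law: I = V / Z_total = (19.01 + j14.64) / (4.213 - j7.078) = -0.3469 + j2.893 A.
Step 7 — Convert to polar: |I| = 2.914 A, ∠I = 96.8°.

I = 2.914∠96.8° A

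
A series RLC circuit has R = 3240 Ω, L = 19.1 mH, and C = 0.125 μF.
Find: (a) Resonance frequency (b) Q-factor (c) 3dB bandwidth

Step 1 — Resonance: ω₀ = 1/√(LC) = 1/√(0.0191·1.25e-07) = 2.047e+04 rad/s.
Step 2 — f₀ = ω₀/(2π) = 3257 Hz.
Step 3 — Series Q: Q = ω₀L/R = 2.047e+04·0.0191/3240 = 0.1206.
Step 4 — Bandwidth: Δω = ω₀/Q = 1.696e+05 rad/s; BW = Δω/(2π) = 2.7e+04 Hz.

(a) f₀ = 3257 Hz  (b) Q = 0.1206  (c) BW = 2.7e+04 Hz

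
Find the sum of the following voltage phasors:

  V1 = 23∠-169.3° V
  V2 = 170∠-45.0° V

Step 1 — Convert each phasor to rectangular form:
  V1 = 23·(cos(-169.3°) + j·sin(-169.3°)) = -22.6 - j4.27 V
  V2 = 170·(cos(-45.0°) + j·sin(-45.0°)) = 120.2 - j120.2 V
Step 2 — Sum components: V_total = 97.61 - j124.5 V.
Step 3 — Convert to polar: |V_total| = 158.2 V, ∠V_total = -51.9°.

V_total = 158.2∠-51.9° V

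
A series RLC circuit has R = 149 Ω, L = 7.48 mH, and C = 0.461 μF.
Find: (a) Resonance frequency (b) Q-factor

Step 1 — Resonance condition Im(Z)=0 gives ω₀ = 1/√(LC).
Step 2 — ω₀ = 1/√(0.00748·4.61e-07) = 1.703e+04 rad/s.
Step 3 — f₀ = ω₀/(2π) = 2710 Hz.
Step 4 — Series Q: Q = ω₀L/R = 1.703e+04·0.00748/149 = 0.8549.

(a) f₀ = 2710 Hz  (b) Q = 0.8549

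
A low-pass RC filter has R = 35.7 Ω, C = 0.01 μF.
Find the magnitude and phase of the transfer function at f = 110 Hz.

Step 1 — Angular frequency: ω = 2π·110 = 691.2 rad/s.
Step 2 — Transfer function: H(jω) = 1/(1 + jωRC).
Step 3 — Denominator: 1 + jωRC = 1 + j·691.2·35.7·1e-08 = 1 + j0.0002467.
Step 4 — H = 1 - j0.0002467.
Step 5 — Magnitude: |H| = 1 (-0.0 dB); phase: φ = -0.0°.

|H| = 1 (-0.0 dB), φ = -0.0°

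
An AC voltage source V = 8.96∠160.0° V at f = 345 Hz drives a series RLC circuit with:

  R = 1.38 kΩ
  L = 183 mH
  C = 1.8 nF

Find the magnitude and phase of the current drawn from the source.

Step 1 — Angular frequency: ω = 2π·f = 2π·345 = 2168 rad/s.
Step 2 — Component impedances:
  R: Z = R = 1380 Ω
  L: Z = jωL = j·2168·0.183 = 0 + j396.7 Ω
  C: Z = 1/(jωC) = -j/(ω·C) = 0 - j2.563e+05 Ω
Step 3 — Series combination: Z_total = R + L + C = 1380 - j2.559e+05 Ω = 2.559e+05∠-89.7° Ω.
Step 4 — Source phasor: V = 8.96∠160.0° V = -8.42 + j3.065 V.
Step 5 — Ohm's law: I = V / Z_total = (-8.42 + j3.065) / (1380 - j2.559e+05) = -1.215e-05 - j3.284e-05 A.
Step 6 — Convert to polar: |I| = 3.501e-05 A, ∠I = -110.3°.

I = 3.501e-05∠-110.3° A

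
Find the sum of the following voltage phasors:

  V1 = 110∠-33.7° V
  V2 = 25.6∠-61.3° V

Step 1 — Convert each phasor to rectangular form:
  V1 = 110·(cos(-33.7°) + j·sin(-33.7°)) = 91.51 - j61.03 V
  V2 = 25.6·(cos(-61.3°) + j·sin(-61.3°)) = 12.29 - j22.45 V
Step 2 — Sum components: V_total = 103.8 - j83.49 V.
Step 3 — Convert to polar: |V_total| = 133.2 V, ∠V_total = -38.8°.

V_total = 133.2∠-38.8° V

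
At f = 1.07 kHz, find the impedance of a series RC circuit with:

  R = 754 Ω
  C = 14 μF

Step 1 — Angular frequency: ω = 2π·f = 2π·1070 = 6723 rad/s.
Step 2 — Component impedances:
  R: Z = R = 754 Ω
  C: Z = 1/(jωC) = -j/(ω·C) = 0 - j10.62 Ω
Step 3 — Series combination: Z_total = R + C = 754 - j10.62 Ω = 754.1∠-0.8° Ω.

Z = 754 - j10.62 Ω = 754.1∠-0.8° Ω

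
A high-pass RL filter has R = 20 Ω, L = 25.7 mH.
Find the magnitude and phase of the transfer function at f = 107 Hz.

Step 1 — Angular frequency: ω = 2π·107 = 672.3 rad/s.
Step 2 — Transfer function: H(jω) = jωL/(R + jωL).
Step 3 — Numerator jωL = j·17.28; denominator R + jωL = 20 + j17.28.
Step 4 — H = 0.4274 + j0.4947.
Step 5 — Magnitude: |H| = 0.6537 (-3.7 dB); phase: φ = 49.2°.

|H| = 0.6537 (-3.7 dB), φ = 49.2°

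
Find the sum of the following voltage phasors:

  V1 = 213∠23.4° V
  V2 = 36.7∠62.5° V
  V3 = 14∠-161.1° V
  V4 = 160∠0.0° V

Step 1 — Convert each phasor to rectangular form:
  V1 = 213·(cos(23.4°) + j·sin(23.4°)) = 195.5 + j84.59 V
  V2 = 36.7·(cos(62.5°) + j·sin(62.5°)) = 16.95 + j32.55 V
  V3 = 14·(cos(-161.1°) + j·sin(-161.1°)) = -13.25 - j4.535 V
  V4 = 160·(cos(0.0°) + j·sin(0.0°)) = 160 V
Step 2 — Sum components: V_total = 359.2 + j112.6 V.
Step 3 — Convert to polar: |V_total| = 376.4 V, ∠V_total = 17.4°.

V_total = 376.4∠17.4° V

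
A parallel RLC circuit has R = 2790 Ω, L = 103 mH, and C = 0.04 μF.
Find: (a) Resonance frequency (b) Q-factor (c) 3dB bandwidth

Step 1 — Resonance: ω₀ = 1/√(LC) = 1/√(0.103·4e-08) = 1.558e+04 rad/s.
Step 2 — f₀ = ω₀/(2π) = 2480 Hz.
Step 3 — Parallel Q: Q = R/(ω₀L) = 2790/(1.558e+04·0.103) = 1.739.
Step 4 — Bandwidth: Δω = ω₀/Q = 8961 rad/s; BW = Δω/(2π) = 1426 Hz.

(a) f₀ = 2480 Hz  (b) Q = 1.739  (c) BW = 1426 Hz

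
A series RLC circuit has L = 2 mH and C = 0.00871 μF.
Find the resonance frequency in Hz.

Step 1 — Resonance condition Im(Z)=0 gives ω₀ = 1/√(LC).
Step 2 — ω₀ = 1/√(0.002·8.71e-09) = 2.396e+05 rad/s.
Step 3 — f₀ = ω₀/(2π) = 3.813e+04 Hz.

f₀ = 3.813e+04 Hz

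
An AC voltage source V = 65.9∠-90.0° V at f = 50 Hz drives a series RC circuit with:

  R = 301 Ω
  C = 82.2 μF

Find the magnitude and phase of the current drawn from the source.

Step 1 — Angular frequency: ω = 2π·f = 2π·50 = 314.2 rad/s.
Step 2 — Component impedances:
  R: Z = R = 301 Ω
  C: Z = 1/(jωC) = -j/(ω·C) = 0 - j38.72 Ω
Step 3 — Series combination: Z_total = R + C = 301 - j38.72 Ω = 303.5∠-7.3° Ω.
Step 4 — Source phasor: V = 65.9∠-90.0° V = 0 - j65.9 V.
Step 5 — Ohm's law: I = V / Z_total = (0 - j65.9) / (301 - j38.72) = 0.02771 - j0.2154 A.
Step 6 — Convert to polar: |I| = 0.2171 A, ∠I = -82.7°.

I = 0.2171∠-82.7° A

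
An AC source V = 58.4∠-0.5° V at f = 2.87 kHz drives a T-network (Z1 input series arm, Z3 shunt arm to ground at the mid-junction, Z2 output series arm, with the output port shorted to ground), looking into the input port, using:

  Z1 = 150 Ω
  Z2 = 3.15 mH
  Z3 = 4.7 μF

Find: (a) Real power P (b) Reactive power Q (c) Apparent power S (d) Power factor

Step 1 — Angular frequency: ω = 2π·f = 2π·2870 = 1.803e+04 rad/s.
Step 2 — Component impedances:
  Z1: Z = R = 150 Ω
  Z2: Z = jωL = j·1.803e+04·0.00315 = 0 + j56.8 Ω
  Z3: Z = 1/(jωC) = -j/(ω·C) = 0 - j11.8 Ω
Step 3 — With the output port shorted to ground, the output series arm Z2 runs from the junction to ground; the shunt arm Z3 also runs from the junction to ground. They appear in parallel: Z3 || Z2 = 0 - j14.89 Ω.
Step 4 — Series with input arm Z1: Z_in = Z1 + (Z3 || Z2) = 150 - j14.89 Ω = 150.7∠-5.7° Ω.
Step 5 — Source phasor: V = 58.4∠-0.5° V = 58.4 - j0.5096 V.
Step 6 — Current: I = V / Z = 0.3859 + j0.03491 A = 0.3874∠5.2° A.
Step 7 — Complex power: S = V·I* = 22.52 - j2.235 VA.
Step 8 — Real power: P = Re(S) = 22.52 W.
Step 9 — Reactive power: Q = Im(S) = -2.235 VAR.
Step 10 — Apparent power: |S| = 22.63 VA.
Step 11 — Power factor: PF = P/|S| = 0.9951 (leading).

(a) P = 22.52 W  (b) Q = -2.235 VAR  (c) S = 22.63 VA  (d) PF = 0.9951 (leading)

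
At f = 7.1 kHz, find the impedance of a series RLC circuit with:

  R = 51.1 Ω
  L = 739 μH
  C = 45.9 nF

Step 1 — Angular frequency: ω = 2π·f = 2π·7100 = 4.461e+04 rad/s.
Step 2 — Component impedances:
  R: Z = R = 51.1 Ω
  L: Z = jωL = j·4.461e+04·0.000739 = 0 + j32.97 Ω
  C: Z = 1/(jωC) = -j/(ω·C) = 0 - j488.4 Ω
Step 3 — Series combination: Z_total = R + L + C = 51.1 - j455.4 Ω = 458.3∠-83.6° Ω.

Z = 51.1 - j455.4 Ω = 458.3∠-83.6° Ω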